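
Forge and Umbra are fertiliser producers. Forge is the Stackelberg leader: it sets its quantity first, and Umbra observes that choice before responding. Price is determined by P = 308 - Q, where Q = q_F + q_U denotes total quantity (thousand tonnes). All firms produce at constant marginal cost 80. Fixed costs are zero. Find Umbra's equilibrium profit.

The follower Umbra best-responds to any q_F: π_U = (308 - Q)q_U - 80q_U.
Follower FOC: 228 - q_F - 2q_U = 0, so q_U(q_F) = (228 - q_F)/2.
Forge substitutes q_U(q_F) into its own profit: π_F = q_F(308 - q_F - (228 - q_F)/2) - 80q_F = (194 - (1/2)q_F)q_F - 80q_F.
Maximising: ∂π_F/∂q_F = 114 - q_F = 0, giving q_F = 114.
Then q_U = (228 - 114)/2 = 57.
Price P = 308 - 171 = 137.
Umbra's profit: (137 - 80)·57 = 3249.

3249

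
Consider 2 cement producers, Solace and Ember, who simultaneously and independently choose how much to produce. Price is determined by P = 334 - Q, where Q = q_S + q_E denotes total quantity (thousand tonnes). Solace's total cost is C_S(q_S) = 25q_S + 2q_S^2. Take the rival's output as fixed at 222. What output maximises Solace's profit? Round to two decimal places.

With the rival's output fixed at 222, Solace's profit is π_S = (334 - 222 - q_S)q_S - (25q_S + 2q_S²) = (112 - q_S)q_S - (25q_S + 2q_S²).
∂π_S/∂q_S = 87 - 6q_S = 0, so q_S = 29/2.

14.50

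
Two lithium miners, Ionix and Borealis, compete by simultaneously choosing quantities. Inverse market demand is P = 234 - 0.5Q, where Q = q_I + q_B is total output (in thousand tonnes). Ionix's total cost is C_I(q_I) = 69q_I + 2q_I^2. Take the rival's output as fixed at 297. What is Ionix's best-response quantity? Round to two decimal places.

3.30

With the rival's output fixed at 297, Ionix's profit is π_I = (234 - (1/2)·297 - (1/2)q_I)q_I - (69q_I + 2q_I²) = (171/2 - (1/2)q_I)q_I - (69q_I + 2q_I²).
∂π_I/∂q_I = 33/2 - 5q_I = 0, so q_I = 33/10.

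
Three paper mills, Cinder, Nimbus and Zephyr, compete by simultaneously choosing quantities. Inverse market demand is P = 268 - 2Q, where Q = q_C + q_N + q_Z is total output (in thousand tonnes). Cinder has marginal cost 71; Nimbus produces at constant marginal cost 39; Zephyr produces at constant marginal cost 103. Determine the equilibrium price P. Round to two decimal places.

Cinder's profit: π_C = (268 - 2Q)q_C - (71q_C). Setting ∂π_C/∂q_C = 0: 197 - 4q_C - 2(q_N + q_Z) = 0.
Nimbus's profit: π_N = (268 - 2Q)q_N - (39q_N). Setting ∂π_N/∂q_N = 0: 229 - 4q_N - 2(q_C + q_Z) = 0.
Zephyr's profit: π_Z = (268 - 2Q)q_Z - (103q_Z). Setting ∂π_Z/∂q_Z = 0: 165 - 4q_Z - 2(q_C + q_N) = 0.
Adding the 3 conditions: 591 − 4Q − 4Q = 0, i.e. Q = 591/8.
Back-substituting: q_C = (197 − 591/4)/2 = 197/8, q_N = (229 − 591/4)/2 = 325/8, q_Z = (165 − 591/4)/2 = 69/8.
Total output Q = 591/8, so price P = 268 - 2·(591/8) = 481/4.

120.25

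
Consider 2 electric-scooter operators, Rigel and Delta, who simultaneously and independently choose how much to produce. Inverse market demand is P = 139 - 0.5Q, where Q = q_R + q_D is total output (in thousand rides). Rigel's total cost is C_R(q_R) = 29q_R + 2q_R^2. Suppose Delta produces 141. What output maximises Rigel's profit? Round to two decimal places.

7.90

With the rival's output fixed at 141, Rigel's profit is π_R = (139 - (1/2)·141 - (1/2)q_R)q_R - (29q_R + 2q_R²) = (137/2 - (1/2)q_R)q_R - (29q_R + 2q_R²).
∂π_R/∂q_R = 79/2 - 5q_R = 0, so q_R = 79/10.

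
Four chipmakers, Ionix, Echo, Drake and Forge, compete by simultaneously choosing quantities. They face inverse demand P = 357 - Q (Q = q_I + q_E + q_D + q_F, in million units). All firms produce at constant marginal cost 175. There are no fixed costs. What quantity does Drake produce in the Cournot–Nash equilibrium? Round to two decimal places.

Each firm earns π_i = (357 - Q)q_i - 175q_i.
First-order condition (treating rivals' output as given): 182 - 2q_i - Σ_{j≠i} q_j = 0.
With identical firms every q_j equals q_i, so Σ_{j≠i} q_j = 3q_i and 182 = 5q_i, giving q_i = 182/5.

36.40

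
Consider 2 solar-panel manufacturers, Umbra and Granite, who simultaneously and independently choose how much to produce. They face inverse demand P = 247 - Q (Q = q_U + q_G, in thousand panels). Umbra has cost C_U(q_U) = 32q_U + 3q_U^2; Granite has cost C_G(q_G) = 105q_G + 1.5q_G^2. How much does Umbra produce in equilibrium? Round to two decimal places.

23.92

Umbra's profit: π_U = (247 - Q)q_U - (32q_U + 3q_U²). Setting ∂π_U/∂q_U = 0: 215 - 8q_U - (q_G) = 0.
Granite's first-order condition: 142 - 5q_G - (q_U) = 0.
Rearranging gives the reaction functions q_U = (215 - q_G)/8 and q_G = (142 - q_U)/5.
Solving the pair: q_U = 311/13, q_G = 307/13.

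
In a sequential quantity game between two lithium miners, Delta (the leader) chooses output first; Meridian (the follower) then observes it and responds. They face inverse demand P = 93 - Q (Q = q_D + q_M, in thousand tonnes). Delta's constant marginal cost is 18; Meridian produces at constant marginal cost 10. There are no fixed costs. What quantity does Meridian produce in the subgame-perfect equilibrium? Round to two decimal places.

The follower Meridian best-responds to any q_D: π_M = (93 - Q)q_M - 10q_M.
Follower FOC: 83 - q_D - 2q_M = 0, so q_M(q_D) = (83 - q_D)/2.
Delta substitutes q_M(q_D) into its own profit: π_D = q_D(93 - q_D - (83 - q_D)/2) - 18q_D = (103/2 - (1/2)q_D)q_D - 18q_D.
Leader FOC: 67/2 - q_D = 0, so q_D = 67/2.
Then q_M = (83 - 67/2)/2 = 99/4.

24.75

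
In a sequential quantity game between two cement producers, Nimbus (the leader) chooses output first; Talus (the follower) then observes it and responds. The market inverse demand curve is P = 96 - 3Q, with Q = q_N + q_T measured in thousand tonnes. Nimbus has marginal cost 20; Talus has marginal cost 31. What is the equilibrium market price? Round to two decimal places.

41.75

The follower Talus best-responds to any q_N: π_T = (96 - 3Q)q_T - 31q_T.
Follower FOC: 65 - 3q_N - 6q_T = 0, so q_T(q_N) = (65 - 3q_N)/6.
The leader anticipates this reaction. Substituting into P = 96 - 3Q gives P = 127/2 - (3/2)q_N, so π_N = (127/2 - (3/2)q_N)q_N - 20q_N.
Leader FOC: 87/2 - 3q_N = 0, so q_N = 29/2.
Then q_T = (65 - 3·(29/2))/6 = 43/12.
Total output Q = 217/12, so price P = 96 - 3·(217/12) = 167/4.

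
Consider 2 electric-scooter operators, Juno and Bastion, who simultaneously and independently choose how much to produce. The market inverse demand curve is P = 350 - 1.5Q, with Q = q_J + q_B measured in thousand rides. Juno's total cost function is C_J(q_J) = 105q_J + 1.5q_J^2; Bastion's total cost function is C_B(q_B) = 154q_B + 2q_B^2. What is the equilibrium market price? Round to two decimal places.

Juno's profit: π_J = (350 - 1.5Q)q_J - (105q_J + (3/2)q_J²). Setting ∂π_J/∂q_J = 0: 245 - 6q_J - (3/2)(q_B) = 0.
Bastion's profit: π_B = (350 - 1.5Q)q_B - (154q_B + 2q_B²). Setting ∂π_B/∂q_B = 0: 196 - 7q_B - (3/2)(q_J) = 0.
Best responses: q_J = (245 - (3/2)q_B)/6, q_B = (196 - (3/2)q_J)/7.
Solving the pair: q_J = 35.7484, q_B = 1078/53.
Total output Q = 56.0881, so price P = 350 - (3/2)·56.0881 = 265.8679.

265.87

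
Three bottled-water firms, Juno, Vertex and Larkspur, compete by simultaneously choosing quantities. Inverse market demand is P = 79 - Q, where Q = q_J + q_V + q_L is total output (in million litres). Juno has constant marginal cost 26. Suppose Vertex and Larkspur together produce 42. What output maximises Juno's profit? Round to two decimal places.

With rivals' combined output fixed at 42, Juno's profit is π_J = (79 - 42 - q_J)q_J - (26q_J) = (37 - q_J)q_J - (26q_J).
∂π_J/∂q_J = 11 - 2q_J = 0, so q_J = 11/2.

5.50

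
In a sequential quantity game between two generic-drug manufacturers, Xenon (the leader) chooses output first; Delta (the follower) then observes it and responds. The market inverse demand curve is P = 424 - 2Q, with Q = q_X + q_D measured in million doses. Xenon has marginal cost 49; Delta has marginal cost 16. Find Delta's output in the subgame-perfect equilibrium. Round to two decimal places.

59.25

The follower Delta best-responds to any q_X: π_D = (424 - 2Q)q_D - 16q_D.
Follower FOC: 408 - 2q_X - 4q_D = 0, so q_D(q_X) = (408 - 2q_X)/4.
The leader anticipates this reaction. Substituting into P = 424 - 2Q gives P = 220 - q_X, so π_X = (220 - q_X)q_X - 49q_X.
Leader FOC: 171 - 2q_X = 0, so q_X = 171/2.
Then q_D = (408 - 2·(171/2))/4 = 237/4.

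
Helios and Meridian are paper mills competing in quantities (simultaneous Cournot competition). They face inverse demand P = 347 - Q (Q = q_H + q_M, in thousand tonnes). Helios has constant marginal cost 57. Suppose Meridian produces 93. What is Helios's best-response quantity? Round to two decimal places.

With the rival's output fixed at 93, Helios's profit is π_H = (347 - 93 - q_H)q_H - (57q_H) = (254 - q_H)q_H - (57q_H).
∂π_H/∂q_H = 197 - 2q_H = 0, so q_H = 197/2.

98.50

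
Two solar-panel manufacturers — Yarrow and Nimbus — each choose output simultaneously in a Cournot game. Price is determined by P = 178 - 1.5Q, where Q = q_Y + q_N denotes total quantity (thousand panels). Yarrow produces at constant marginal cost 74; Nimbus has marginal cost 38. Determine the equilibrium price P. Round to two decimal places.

Yarrow's profit: π_Y = (178 - 1.5Q)q_Y - (74q_Y). Setting ∂π_Y/∂q_Y = 0: 104 - 3q_Y - (3/2)(q_N) = 0.
Nimbus's first-order condition: 140 - 3q_N - (3/2)(q_Y) = 0.
So q_Y = (104 - (3/2)q_N)/3 and q_N = (140 - (3/2)q_Y)/3.
Substituting one into the other gives q_Y = 136/9 and q_N = 352/9.
Total output Q = 488/9, so price P = 178 - (3/2)·(488/9) = 290/3.

96.67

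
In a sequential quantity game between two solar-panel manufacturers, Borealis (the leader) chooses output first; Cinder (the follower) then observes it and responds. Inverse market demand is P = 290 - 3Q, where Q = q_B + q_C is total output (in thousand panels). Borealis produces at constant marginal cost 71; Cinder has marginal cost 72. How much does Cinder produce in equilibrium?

The follower Cinder best-responds to any q_B: π_C = (290 - 3Q)q_C - 72q_C.
∂π_C/∂q_C = 218 - 3q_B - 6q_C = 0 gives the reaction function q_C = (218 - 3q_B)/6.
The leader anticipates this reaction. Substituting into P = 290 - 3Q gives P = 181 - (3/2)q_B, so π_B = (181 - (3/2)q_B)q_B - 71q_B.
The leader's first-order condition 110 - 3q_B = 0 yields q_B = 110/3.
Then q_C = (218 - 3·(110/3))/6 = 18.

18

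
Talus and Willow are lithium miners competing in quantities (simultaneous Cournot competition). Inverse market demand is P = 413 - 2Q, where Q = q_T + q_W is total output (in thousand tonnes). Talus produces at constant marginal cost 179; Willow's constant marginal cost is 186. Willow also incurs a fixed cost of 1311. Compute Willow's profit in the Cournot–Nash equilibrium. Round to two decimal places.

1377.89

Talus's profit: π_T = (413 - 2Q)q_T - (179q_T). Setting ∂π_T/∂q_T = 0: 234 - 4q_T - 2(q_W) = 0.
Willow's first-order condition: 227 - 4q_W - 2(q_T) = 0.
So q_T = (234 - 2q_W)/4 and q_W = (227 - 2q_T)/4.
Solving the pair: q_T = 241/6, q_W = 110/3.
Price P = 413 - 2·(461/6) = 778/3.
Willow's profit: (778/3 - 186)·(110/3) - 1311 = 1377.8889.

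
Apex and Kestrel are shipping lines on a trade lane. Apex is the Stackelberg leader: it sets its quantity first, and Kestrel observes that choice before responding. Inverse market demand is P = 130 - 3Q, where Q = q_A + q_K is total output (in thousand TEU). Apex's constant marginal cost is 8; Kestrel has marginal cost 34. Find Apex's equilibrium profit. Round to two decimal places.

912.67

Solve by backward induction. Given q_A, the follower Kestrel maximises π_K = (130 - 3q_A - 3q_K)q_K - 34q_K.
Setting the follower's marginal profit to zero, 96 - 3q_A - 6q_K = 0, i.e. q_K = (96 - 3q_A)/6.
The leader anticipates this reaction. Substituting into P = 130 - 3Q gives P = 82 - (3/2)q_A, so π_A = (82 - (3/2)q_A)q_A - 8q_A.
Leader FOC: 74 - 3q_A = 0, so q_A = 74/3.
Then q_K = (96 - 3·(74/3))/6 = 11/3.
Price P = 130 - 3·(85/3) = 45.
Apex's profit: (45 - 8)·(74/3) = 912.6667.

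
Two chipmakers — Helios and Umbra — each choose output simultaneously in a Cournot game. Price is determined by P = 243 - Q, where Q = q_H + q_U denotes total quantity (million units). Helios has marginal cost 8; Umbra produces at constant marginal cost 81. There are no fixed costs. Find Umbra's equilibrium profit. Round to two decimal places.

880.11

Helios's profit: π_H = (243 - Q)q_H - (8q_H). Setting ∂π_H/∂q_H = 0: 235 - 2q_H - (q_U) = 0.
Umbra's first-order condition: 162 - 2q_U - (q_H) = 0.
So q_H = (235 - q_U)/2 and q_U = (162 - q_H)/2.
Substituting one into the other gives q_H = 308/3 and q_U = 89/3.
Price P = 243 - 397/3 = 332/3.
Umbra's profit: (332/3 - 81)·(89/3) = 880.1111.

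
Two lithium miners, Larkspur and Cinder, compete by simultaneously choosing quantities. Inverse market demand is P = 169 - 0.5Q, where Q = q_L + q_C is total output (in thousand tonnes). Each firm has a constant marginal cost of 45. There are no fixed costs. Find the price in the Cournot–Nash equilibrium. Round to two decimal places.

Each firm earns π_i = (169 - 0.5Q)q_i - 45q_i.
Setting ∂π_i/∂q_i = 0 with rivals' quantities fixed: 124 - q_i - (1/2)q_j = 0.
With identical firms every q_j equals q_i, so q_j = q_i and 124 = (3/2)q_i, giving q_i = 248/3.
Total output Q = 496/3, so price P = 169 - (1/2)·(496/3) = 259/3.

86.33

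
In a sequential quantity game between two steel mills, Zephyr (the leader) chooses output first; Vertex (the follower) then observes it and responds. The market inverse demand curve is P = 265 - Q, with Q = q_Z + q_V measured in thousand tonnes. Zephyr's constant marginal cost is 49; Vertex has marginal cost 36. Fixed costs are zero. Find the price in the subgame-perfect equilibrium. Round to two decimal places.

99.75

Solve by backward induction. Given q_Z, the follower Vertex maximises π_V = (265 - q_Z - q_V)q_V - 36q_V.
Follower FOC: 229 - q_Z - 2q_V = 0, so q_V(q_Z) = (229 - q_Z)/2.
The leader anticipates this reaction. Substituting into P = 265 - Q gives P = 301/2 - (1/2)q_Z, so π_Z = (301/2 - (1/2)q_Z)q_Z - 49q_Z.
The leader's first-order condition 203/2 - q_Z = 0 yields q_Z = 203/2.
Then q_V = (229 - 203/2)/2 = 255/4.
Total output Q = 661/4, so price P = 265 - 661/4 = 399/4.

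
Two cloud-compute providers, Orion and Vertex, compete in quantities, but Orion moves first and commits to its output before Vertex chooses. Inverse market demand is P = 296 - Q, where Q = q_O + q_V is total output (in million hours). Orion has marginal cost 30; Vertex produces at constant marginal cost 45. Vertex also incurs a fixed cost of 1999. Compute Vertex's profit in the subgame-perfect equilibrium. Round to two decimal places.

1053.56

The follower Vertex best-responds to any q_O: π_V = (296 - Q)q_V - 45q_V.
Setting the follower's marginal profit to zero, 251 - q_O - 2q_V = 0, i.e. q_V = (251 - q_O)/2.
The leader anticipates this reaction. Substituting into P = 296 - Q gives P = 341/2 - (1/2)q_O, so π_O = (341/2 - (1/2)q_O)q_O - 30q_O.
Maximising: ∂π_O/∂q_O = 281/2 - q_O = 0, giving q_O = 281/2.
Then q_V = (251 - 281/2)/2 = 221/4.
Price P = 296 - 783/4 = 401/4.
Vertex's profit: (401/4 - 45)·(221/4) - 1999 = 1053.5625.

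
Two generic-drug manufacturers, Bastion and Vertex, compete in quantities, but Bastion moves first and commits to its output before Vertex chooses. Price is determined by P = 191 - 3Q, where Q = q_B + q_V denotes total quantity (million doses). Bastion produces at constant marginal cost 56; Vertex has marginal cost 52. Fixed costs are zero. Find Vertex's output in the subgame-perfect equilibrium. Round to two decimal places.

12.25

The follower Vertex best-responds to any q_B: π_V = (191 - 3Q)q_V - 52q_V.
Follower FOC: 139 - 3q_B - 6q_V = 0, so q_V(q_B) = (139 - 3q_B)/6.
The leader anticipates this reaction. Substituting into P = 191 - 3Q gives P = 243/2 - (3/2)q_B, so π_B = (243/2 - (3/2)q_B)q_B - 56q_B.
Maximising: ∂π_B/∂q_B = 131/2 - 3q_B = 0, giving q_B = 131/6.
Then q_V = (139 - 3·(131/6))/6 = 49/4.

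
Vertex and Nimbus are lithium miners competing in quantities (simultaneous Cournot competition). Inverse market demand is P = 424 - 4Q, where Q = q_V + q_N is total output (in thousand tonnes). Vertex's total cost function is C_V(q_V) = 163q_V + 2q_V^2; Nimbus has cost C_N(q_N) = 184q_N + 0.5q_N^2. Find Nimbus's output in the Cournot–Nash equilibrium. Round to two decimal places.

Vertex's profit: π_V = (424 - 4Q)q_V - (163q_V + 2q_V²). Setting ∂π_V/∂q_V = 0: 261 - 12q_V - 4(q_N) = 0.
Nimbus's profit: π_N = (424 - 4Q)q_N - (184q_N + (1/2)q_N²). Setting ∂π_N/∂q_N = 0: 240 - 9q_N - 4(q_V) = 0.
So q_V = (261 - 4q_N)/12 and q_N = (240 - 4q_V)/9.
Substituting one into the other gives q_V = 1389/92 and q_N = 459/23.

19.96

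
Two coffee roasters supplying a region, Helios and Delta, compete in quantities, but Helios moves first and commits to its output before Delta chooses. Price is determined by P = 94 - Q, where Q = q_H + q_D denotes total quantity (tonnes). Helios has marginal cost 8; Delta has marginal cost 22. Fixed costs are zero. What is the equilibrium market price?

The follower Delta best-responds to any q_H: π_D = (94 - Q)q_D - 22q_D.
∂π_D/∂q_D = 72 - q_H - 2q_D = 0 gives the reaction function q_D = (72 - q_H)/2.
The leader anticipates this reaction. Substituting into P = 94 - Q gives P = 58 - (1/2)q_H, so π_H = (58 - (1/2)q_H)q_H - 8q_H.
The leader's first-order condition 50 - q_H = 0 yields q_H = 50.
Then q_D = (72 - 50)/2 = 11.
Total output Q = 61, so price P = 94 - 61 = 33.

33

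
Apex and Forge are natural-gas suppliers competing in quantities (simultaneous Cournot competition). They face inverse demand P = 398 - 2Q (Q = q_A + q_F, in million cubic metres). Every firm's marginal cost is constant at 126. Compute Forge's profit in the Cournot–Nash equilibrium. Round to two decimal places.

A representative firm's profit is π_i = q_i(398 - 2Q) - 126q_i.
First-order condition (treating rivals' output as given): 272 - 4q_i - 2q_j = 0.
By symmetry each firm produces the same amount; substituting q_j = q_i yields q_i = 272/6 = 136/3.
Price P = 398 - 2·(272/3) = 650/3.
Forge's profit: (650/3 - 126)·(136/3) = 4110.2222.

4110.22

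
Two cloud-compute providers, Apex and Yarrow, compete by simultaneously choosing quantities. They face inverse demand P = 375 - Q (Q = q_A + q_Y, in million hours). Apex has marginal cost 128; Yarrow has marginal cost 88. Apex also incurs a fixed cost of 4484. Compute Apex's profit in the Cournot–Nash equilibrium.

Apex's profit: π_A = (375 - Q)q_A - (128q_A). Setting ∂π_A/∂q_A = 0: 247 - 2q_A - (q_Y) = 0.
Yarrow's first-order condition: 287 - 2q_Y - (q_A) = 0.
So q_A = (247 - q_Y)/2 and q_Y = (287 - q_A)/2.
Substituting one into the other gives q_A = 69 and q_Y = 109.
Price P = 375 - 178 = 197.
Apex's profit: (197 - 128)·69 - 4484 = 277.

277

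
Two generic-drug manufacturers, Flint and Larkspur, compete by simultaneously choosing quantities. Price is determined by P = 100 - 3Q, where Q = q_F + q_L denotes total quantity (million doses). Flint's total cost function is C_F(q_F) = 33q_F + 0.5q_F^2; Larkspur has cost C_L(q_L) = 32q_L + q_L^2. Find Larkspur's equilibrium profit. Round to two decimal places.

Flint's profit: π_F = (100 - 3Q)q_F - (33q_F + (1/2)q_F²). Setting ∂π_F/∂q_F = 0: 67 - 7q_F - 3(q_L) = 0.
Larkspur's profit: π_L = (100 - 3Q)q_L - (32q_L + q_L²). Setting ∂π_L/∂q_L = 0: 68 - 8q_L - 3(q_F) = 0.
Best responses: q_F = (67 - 3q_L)/7, q_L = (68 - 3q_F)/8.
Substituting one into the other gives q_F = 332/47 and q_L = 275/47.
Price P = 100 - 3·(607/47) = 61.2553.
Larkspur's profit: 61.2553·(275/47) - 32·(275/47) - (275/47)² = 136.9398.

136.94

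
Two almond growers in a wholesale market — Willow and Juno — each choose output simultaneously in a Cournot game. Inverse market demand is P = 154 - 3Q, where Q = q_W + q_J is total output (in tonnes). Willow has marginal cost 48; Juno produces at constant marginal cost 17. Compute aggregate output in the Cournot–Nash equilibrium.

Willow's profit: π_W = (154 - 3Q)q_W - (48q_W). Setting ∂π_W/∂q_W = 0: 106 - 6q_W - 3(q_J) = 0.
Juno's profit: π_J = (154 - 3Q)q_J - (17q_J). Setting ∂π_J/∂q_J = 0: 137 - 6q_J - 3(q_W) = 0.
Best responses: q_W = (106 - 3q_J)/6, q_J = (137 - 3q_W)/6.
Substituting one into the other gives q_W = 25/3 and q_J = 56/3.
Total output Q = 25/3 + 56/3 = 27.

27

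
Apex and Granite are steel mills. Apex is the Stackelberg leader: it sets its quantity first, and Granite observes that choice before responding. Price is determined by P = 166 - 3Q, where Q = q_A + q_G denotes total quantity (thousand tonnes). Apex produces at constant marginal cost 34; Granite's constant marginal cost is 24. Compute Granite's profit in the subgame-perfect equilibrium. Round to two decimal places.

Solve by backward induction. Given q_A, the follower Granite maximises π_G = (166 - 3q_A - 3q_G)q_G - 24q_G.
Setting the follower's marginal profit to zero, 142 - 3q_A - 6q_G = 0, i.e. q_G = (142 - 3q_A)/6.
The leader anticipates this reaction. Substituting into P = 166 - 3Q gives P = 95 - (3/2)q_A, so π_A = (95 - (3/2)q_A)q_A - 34q_A.
Maximising: ∂π_A/∂q_A = 61 - 3q_A = 0, giving q_A = 61/3.
Then q_G = (142 - 3·(61/3))/6 = 27/2.
Price P = 166 - 3·(203/6) = 129/2.
Granite's profit: (129/2 - 24)·(27/2) = 546.7500.

546.75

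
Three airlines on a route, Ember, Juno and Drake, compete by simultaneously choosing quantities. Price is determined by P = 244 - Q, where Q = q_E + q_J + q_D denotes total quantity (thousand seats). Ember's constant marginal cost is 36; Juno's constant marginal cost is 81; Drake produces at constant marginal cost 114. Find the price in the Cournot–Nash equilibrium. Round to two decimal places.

118.75

Ember's profit: π_E = (244 - Q)q_E - (36q_E). Setting ∂π_E/∂q_E = 0: 208 - 2q_E - (q_J + q_D) = 0.
Juno's profit: π_J = (244 - Q)q_J - (81q_J). Setting ∂π_J/∂q_J = 0: 163 - 2q_J - (q_E + q_D) = 0.
Drake's profit: π_D = (244 - Q)q_D - (114q_D). Setting ∂π_D/∂q_D = 0: 130 - 2q_D - (q_E + q_J) = 0.
Adding the 3 conditions: 501 − 2Q − 2Q = 0, i.e. Q = 501/4.
Back-substituting: q_E = (208 − 501/4) = 331/4, q_J = (163 − 501/4) = 151/4, q_D = (130 − 501/4) = 19/4.
Total output Q = 501/4, so price P = 244 - 501/4 = 475/4.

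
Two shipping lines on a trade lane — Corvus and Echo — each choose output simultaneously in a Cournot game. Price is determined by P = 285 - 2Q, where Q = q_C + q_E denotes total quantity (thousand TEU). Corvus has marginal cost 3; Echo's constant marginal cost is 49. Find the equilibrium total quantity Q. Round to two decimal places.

86.33

Corvus's profit: π_C = (285 - 2Q)q_C - (3q_C). Setting ∂π_C/∂q_C = 0: 282 - 4q_C - 2(q_E) = 0.
Echo's profit: π_E = (285 - 2Q)q_E - (49q_E). Setting ∂π_E/∂q_E = 0: 236 - 4q_E - 2(q_C) = 0.
So q_C = (282 - 2q_E)/4 and q_E = (236 - 2q_C)/4.
Substituting one into the other gives q_C = 164/3 and q_E = 95/3.
Total output Q = 164/3 + 95/3 = 259/3.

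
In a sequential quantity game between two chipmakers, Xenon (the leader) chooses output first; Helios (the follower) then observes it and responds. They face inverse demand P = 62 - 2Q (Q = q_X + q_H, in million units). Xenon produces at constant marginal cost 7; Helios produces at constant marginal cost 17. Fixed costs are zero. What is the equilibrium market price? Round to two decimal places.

23.25

Solve by backward induction. Given q_X, the follower Helios maximises π_H = (62 - 2q_X - 2q_H)q_H - 17q_H.
∂π_H/∂q_H = 45 - 2q_X - 4q_H = 0 gives the reaction function q_H = (45 - 2q_X)/4.
Xenon substitutes q_H(q_X) into its own profit: π_X = q_X(62 - 2q_X - (45 - 2q_X)/2) - 7q_X = (79/2 - q_X)q_X - 7q_X.
Leader FOC: 65/2 - 2q_X = 0, so q_X = 65/4.
Then q_H = (45 - 2·(65/4))/4 = 25/8.
Total output Q = 155/8, so price P = 62 - 2·(155/8) = 93/4.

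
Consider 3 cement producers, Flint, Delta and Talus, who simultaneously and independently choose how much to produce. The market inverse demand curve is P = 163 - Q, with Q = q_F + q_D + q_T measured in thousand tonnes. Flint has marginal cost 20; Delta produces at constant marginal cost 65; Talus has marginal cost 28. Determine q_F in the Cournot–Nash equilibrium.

Flint's profit: π_F = (163 - Q)q_F - (20q_F). Setting ∂π_F/∂q_F = 0: 143 - 2q_F - (q_D + q_T) = 0.
Delta's profit: π_D = (163 - Q)q_D - (65q_D). Setting ∂π_D/∂q_D = 0: 98 - 2q_D - (q_F + q_T) = 0.
Talus's profit: π_T = (163 - Q)q_T - (28q_T). Setting ∂π_T/∂q_T = 0: 135 - 2q_T - (q_F + q_D) = 0.
Summing all 3 equations gives 376 − 4Q = 0, hence Q = 94.
Back-substituting: q_F = (143 − 94) = 49, q_D = (98 − 94) = 4, q_T = (135 − 94) = 41.

49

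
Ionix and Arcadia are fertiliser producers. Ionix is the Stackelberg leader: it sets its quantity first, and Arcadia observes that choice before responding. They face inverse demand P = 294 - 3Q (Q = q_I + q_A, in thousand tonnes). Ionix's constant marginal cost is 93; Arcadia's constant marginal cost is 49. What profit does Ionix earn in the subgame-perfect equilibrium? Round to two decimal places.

The follower Arcadia best-responds to any q_I: π_A = (294 - 3Q)q_A - 49q_A.
Setting the follower's marginal profit to zero, 245 - 3q_I - 6q_A = 0, i.e. q_A = (245 - 3q_I)/6.
The leader anticipates this reaction. Substituting into P = 294 - 3Q gives P = 343/2 - (3/2)q_I, so π_I = (343/2 - (3/2)q_I)q_I - 93q_I.
Maximising: ∂π_I/∂q_I = 157/2 - 3q_I = 0, giving q_I = 157/6.
Then q_A = (245 - 3·(157/6))/6 = 111/4.
Price P = 294 - 3·(647/12) = 529/4.
Ionix's profit: (529/4 - 93)·(157/6) = 1027.0417.

1027.04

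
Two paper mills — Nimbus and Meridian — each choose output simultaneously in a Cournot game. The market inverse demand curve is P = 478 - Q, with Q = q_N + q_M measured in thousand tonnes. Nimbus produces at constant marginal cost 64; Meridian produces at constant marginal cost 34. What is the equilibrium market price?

192

Nimbus's profit: π_N = (478 - Q)q_N - (64q_N). Setting ∂π_N/∂q_N = 0: 414 - 2q_N - (q_M) = 0.
Meridian's first-order condition: 444 - 2q_M - (q_N) = 0.
Best responses: q_N = (414 - q_M)/2, q_M = (444 - q_N)/2.
Solving the pair: q_N = 128, q_M = 158.
Total output Q = 286, so price P = 478 - 286 = 192.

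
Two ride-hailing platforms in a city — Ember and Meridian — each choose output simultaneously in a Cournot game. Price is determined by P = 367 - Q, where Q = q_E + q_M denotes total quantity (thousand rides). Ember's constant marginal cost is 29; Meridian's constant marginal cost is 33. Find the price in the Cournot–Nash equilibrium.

Ember's profit: π_E = (367 - Q)q_E - (29q_E). Setting ∂π_E/∂q_E = 0: 338 - 2q_E - (q_M) = 0.
Meridian's profit: π_M = (367 - Q)q_M - (33q_M). Setting ∂π_M/∂q_M = 0: 334 - 2q_M - (q_E) = 0.
So q_E = (338 - q_M)/2 and q_M = (334 - q_E)/2.
Solving the pair: q_E = 114, q_M = 110.
Total output Q = 224, so price P = 367 - 224 = 143.

143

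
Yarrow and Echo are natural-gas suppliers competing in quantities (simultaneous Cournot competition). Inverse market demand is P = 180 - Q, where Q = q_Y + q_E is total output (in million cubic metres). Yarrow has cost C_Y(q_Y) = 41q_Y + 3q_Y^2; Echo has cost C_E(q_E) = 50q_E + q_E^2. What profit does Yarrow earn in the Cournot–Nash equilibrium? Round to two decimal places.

755.36

Yarrow's profit: π_Y = (180 - Q)q_Y - (41q_Y + 3q_Y²). Setting ∂π_Y/∂q_Y = 0: 139 - 8q_Y - (q_E) = 0.
Echo's first-order condition: 130 - 4q_E - (q_Y) = 0.
Best responses: q_Y = (139 - q_E)/8, q_E = (130 - q_Y)/4.
Substituting one into the other gives q_Y = 426/31 and q_E = 901/31.
Price P = 180 - 1327/31 = 137.1935.
Yarrow's profit: 137.1935·(426/31) - 41·(426/31) - 3(426/31)² = 755.3632.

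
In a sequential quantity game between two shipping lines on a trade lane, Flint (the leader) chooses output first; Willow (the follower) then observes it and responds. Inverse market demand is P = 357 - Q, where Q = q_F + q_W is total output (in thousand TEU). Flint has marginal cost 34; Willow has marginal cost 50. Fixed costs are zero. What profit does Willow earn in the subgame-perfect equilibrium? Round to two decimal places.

4726.56

Solve by backward induction. Given q_F, the follower Willow maximises π_W = (357 - q_F - q_W)q_W - 50q_W.
Setting the follower's marginal profit to zero, 307 - q_F - 2q_W = 0, i.e. q_W = (307 - q_F)/2.
Flint substitutes q_W(q_F) into its own profit: π_F = q_F(357 - q_F - (307 - q_F)/2) - 34q_F = (407/2 - (1/2)q_F)q_F - 34q_F.
Maximising: ∂π_F/∂q_F = 339/2 - q_F = 0, giving q_F = 339/2.
Then q_W = (307 - 339/2)/2 = 275/4.
Price P = 357 - 953/4 = 475/4.
Willow's profit: (475/4 - 50)·(275/4) = 4726.5625.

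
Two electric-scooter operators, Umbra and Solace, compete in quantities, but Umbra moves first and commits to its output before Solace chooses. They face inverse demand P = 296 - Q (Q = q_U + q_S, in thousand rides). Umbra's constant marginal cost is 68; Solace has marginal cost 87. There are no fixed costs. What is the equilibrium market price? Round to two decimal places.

The follower Solace best-responds to any q_U: π_S = (296 - Q)q_S - 87q_S.
Follower FOC: 209 - q_U - 2q_S = 0, so q_S(q_U) = (209 - q_U)/2.
The leader anticipates this reaction. Substituting into P = 296 - Q gives P = 383/2 - (1/2)q_U, so π_U = (383/2 - (1/2)q_U)q_U - 68q_U.
The leader's first-order condition 247/2 - q_U = 0 yields q_U = 247/2.
Then q_S = (209 - 247/2)/2 = 171/4.
Total output Q = 665/4, so price P = 296 - 665/4 = 519/4.

129.75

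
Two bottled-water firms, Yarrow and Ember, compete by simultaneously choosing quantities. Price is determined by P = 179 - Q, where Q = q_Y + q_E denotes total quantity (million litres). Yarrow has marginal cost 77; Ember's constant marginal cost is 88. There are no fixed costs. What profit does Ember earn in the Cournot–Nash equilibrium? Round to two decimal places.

711.11

Yarrow's profit: π_Y = (179 - Q)q_Y - (77q_Y). Setting ∂π_Y/∂q_Y = 0: 102 - 2q_Y - (q_E) = 0.
Ember's profit: π_E = (179 - Q)q_E - (88q_E). Setting ∂π_E/∂q_E = 0: 91 - 2q_E - (q_Y) = 0.
Best responses: q_Y = (102 - q_E)/2, q_E = (91 - q_Y)/2.
Substituting one into the other gives q_Y = 113/3 and q_E = 80/3.
Price P = 179 - 193/3 = 344/3.
Ember's profit: (344/3 - 88)·(80/3) = 711.1111.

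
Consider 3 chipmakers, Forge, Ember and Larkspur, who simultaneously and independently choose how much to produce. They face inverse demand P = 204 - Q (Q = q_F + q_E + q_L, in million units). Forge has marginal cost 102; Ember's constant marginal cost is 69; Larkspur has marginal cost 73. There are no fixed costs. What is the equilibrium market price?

112

Forge's profit: π_F = (204 - Q)q_F - (102q_F). Setting ∂π_F/∂q_F = 0: 102 - 2q_F - (q_E + q_L) = 0.
Ember's profit: π_E = (204 - Q)q_E - (69q_E). Setting ∂π_E/∂q_E = 0: 135 - 2q_E - (q_F + q_L) = 0.
Larkspur's first-order condition: 131 - 2q_L - (q_F + q_E) = 0.
Adding the 3 conditions: 368 − 2Q − 2Q = 0, i.e. Q = 92.
Back-substituting: q_F = (102 − 92) = 10, q_E = (135 − 92) = 43, q_L = (131 − 92) = 39.
Total output Q = 92, so price P = 204 - 92 = 112.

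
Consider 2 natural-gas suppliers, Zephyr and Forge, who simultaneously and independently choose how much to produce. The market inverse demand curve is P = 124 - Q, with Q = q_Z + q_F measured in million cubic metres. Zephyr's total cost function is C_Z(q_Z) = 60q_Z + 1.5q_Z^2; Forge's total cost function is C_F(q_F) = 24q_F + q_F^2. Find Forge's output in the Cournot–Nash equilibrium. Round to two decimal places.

Zephyr's profit: π_Z = (124 - Q)q_Z - (60q_Z + (3/2)q_Z²). Setting ∂π_Z/∂q_Z = 0: 64 - 5q_Z - (q_F) = 0.
Forge's first-order condition: 100 - 4q_F - (q_Z) = 0.
Rearranging gives the reaction functions q_Z = (64 - q_F)/5 and q_F = (100 - q_Z)/4.
Substituting one into the other gives q_Z = 156/19 and q_F = 436/19.

22.95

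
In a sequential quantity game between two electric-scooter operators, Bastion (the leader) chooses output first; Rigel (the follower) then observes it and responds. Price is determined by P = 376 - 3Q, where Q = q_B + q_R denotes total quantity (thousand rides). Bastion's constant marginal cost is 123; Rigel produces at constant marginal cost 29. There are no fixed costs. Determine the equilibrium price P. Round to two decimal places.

Solve by backward induction. Given q_B, the follower Rigel maximises π_R = (376 - 3q_B - 3q_R)q_R - 29q_R.
∂π_R/∂q_R = 347 - 3q_B - 6q_R = 0 gives the reaction function q_R = (347 - 3q_B)/6.
Bastion substitutes q_R(q_B) into its own profit: π_B = q_B(376 - 3q_B - (347 - 3q_B)/2) - 123q_B = (405/2 - (3/2)q_B)q_B - 123q_B.
Leader FOC: 159/2 - 3q_B = 0, so q_B = 53/2.
Then q_R = (347 - 3·(53/2))/6 = 535/12.
Total output Q = 853/12, so price P = 376 - 3·(853/12) = 651/4.

162.75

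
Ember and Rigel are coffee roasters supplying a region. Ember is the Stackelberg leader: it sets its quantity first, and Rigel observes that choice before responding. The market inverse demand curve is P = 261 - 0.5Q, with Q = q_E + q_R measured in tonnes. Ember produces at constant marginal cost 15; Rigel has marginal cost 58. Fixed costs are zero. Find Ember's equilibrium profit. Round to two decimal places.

20880.25

The follower Rigel best-responds to any q_E: π_R = (261 - 0.5Q)q_R - 58q_R.
∂π_R/∂q_R = 203 - (1/2)q_E - q_R = 0 gives the reaction function q_R = (203 - (1/2)q_E).
The leader anticipates this reaction. Substituting into P = 261 - 0.5Q gives P = 319/2 - (1/4)q_E, so π_E = (319/2 - (1/4)q_E)q_E - 15q_E.
Maximising: ∂π_E/∂q_E = 289/2 - (1/2)q_E = 0, giving q_E = 289.
Then q_R = (203 - (1/2)·289) = 117/2.
Price P = 261 - (1/2)·(695/2) = 349/4.
Ember's profit: (349/4 - 15)·289 = 20880.2500.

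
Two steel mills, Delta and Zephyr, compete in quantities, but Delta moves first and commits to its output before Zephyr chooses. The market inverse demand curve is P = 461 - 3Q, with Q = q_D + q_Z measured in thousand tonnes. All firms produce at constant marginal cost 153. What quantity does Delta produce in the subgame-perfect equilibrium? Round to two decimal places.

51.33

The follower Zephyr best-responds to any q_D: π_Z = (461 - 3Q)q_Z - 153q_Z.
Follower FOC: 308 - 3q_D - 6q_Z = 0, so q_Z(q_D) = (308 - 3q_D)/6.
The leader anticipates this reaction. Substituting into P = 461 - 3Q gives P = 307 - (3/2)q_D, so π_D = (307 - (3/2)q_D)q_D - 153q_D.
Leader FOC: 154 - 3q_D = 0, so q_D = 154/3.
Then q_Z = (308 - 3·(154/3))/6 = 77/3.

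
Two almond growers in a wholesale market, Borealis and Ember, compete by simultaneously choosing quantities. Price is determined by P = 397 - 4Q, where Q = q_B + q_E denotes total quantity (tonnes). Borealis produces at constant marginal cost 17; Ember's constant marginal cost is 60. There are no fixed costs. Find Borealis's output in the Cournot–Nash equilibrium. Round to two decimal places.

35.25

Borealis's profit: π_B = (397 - 4Q)q_B - (17q_B). Setting ∂π_B/∂q_B = 0: 380 - 8q_B - 4(q_E) = 0.
Ember's profit: π_E = (397 - 4Q)q_E - (60q_E). Setting ∂π_E/∂q_E = 0: 337 - 8q_E - 4(q_B) = 0.
Rearranging gives the reaction functions q_B = (380 - 4q_E)/8 and q_E = (337 - 4q_B)/8.
Solving the pair: q_B = 141/4, q_E = 49/2.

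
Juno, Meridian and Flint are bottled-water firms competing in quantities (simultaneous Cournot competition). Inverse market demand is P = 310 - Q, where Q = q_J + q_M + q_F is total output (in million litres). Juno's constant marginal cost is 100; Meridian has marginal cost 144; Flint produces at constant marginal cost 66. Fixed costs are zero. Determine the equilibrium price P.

Juno's profit: π_J = (310 - Q)q_J - (100q_J). Setting ∂π_J/∂q_J = 0: 210 - 2q_J - (q_M + q_F) = 0.
Meridian's profit: π_M = (310 - Q)q_M - (144q_M). Setting ∂π_M/∂q_M = 0: 166 - 2q_M - (q_J + q_F) = 0.
Flint's profit: π_F = (310 - Q)q_F - (66q_F). Setting ∂π_F/∂q_F = 0: 244 - 2q_F - (q_J + q_M) = 0.
Adding the 3 conditions: 620 − 2Q − 2Q = 0, i.e. Q = 155.
Back-substituting: q_J = (210 − 155) = 55, q_M = (166 − 155) = 11, q_F = (244 − 155) = 89.
Total output Q = 155, so price P = 310 - 155 = 155.

155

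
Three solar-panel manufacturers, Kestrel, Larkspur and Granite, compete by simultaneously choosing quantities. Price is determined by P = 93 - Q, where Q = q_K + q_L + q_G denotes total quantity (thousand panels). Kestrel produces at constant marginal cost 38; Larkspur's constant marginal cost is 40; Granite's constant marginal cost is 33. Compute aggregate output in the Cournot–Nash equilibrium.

42

Kestrel's profit: π_K = (93 - Q)q_K - (38q_K). Setting ∂π_K/∂q_K = 0: 55 - 2q_K - (q_L + q_G) = 0.
Larkspur's profit: π_L = (93 - Q)q_L - (40q_L). Setting ∂π_L/∂q_L = 0: 53 - 2q_L - (q_K + q_G) = 0.
Granite's profit: π_G = (93 - Q)q_G - (33q_G). Setting ∂π_G/∂q_G = 0: 60 - 2q_G - (q_K + q_L) = 0.
Summing all 3 equations gives 168 − 4Q = 0, hence Q = 42.
Back-substituting: q_K = (55 − 42) = 13, q_L = (53 − 42) = 11, q_G = (60 − 42) = 18.
Total output Q = 13 + 11 + 18 = 42.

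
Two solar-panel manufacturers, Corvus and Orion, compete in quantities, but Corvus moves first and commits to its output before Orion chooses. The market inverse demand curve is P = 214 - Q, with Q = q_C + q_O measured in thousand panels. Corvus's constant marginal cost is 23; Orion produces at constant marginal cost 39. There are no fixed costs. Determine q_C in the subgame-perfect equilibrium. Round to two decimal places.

103.50

Solve by backward induction. Given q_C, the follower Orion maximises π_O = (214 - q_C - q_O)q_O - 39q_O.
∂π_O/∂q_O = 175 - q_C - 2q_O = 0 gives the reaction function q_O = (175 - q_C)/2.
The leader anticipates this reaction. Substituting into P = 214 - Q gives P = 253/2 - (1/2)q_C, so π_C = (253/2 - (1/2)q_C)q_C - 23q_C.
The leader's first-order condition 207/2 - q_C = 0 yields q_C = 207/2.
Then q_O = (175 - 207/2)/2 = 143/4.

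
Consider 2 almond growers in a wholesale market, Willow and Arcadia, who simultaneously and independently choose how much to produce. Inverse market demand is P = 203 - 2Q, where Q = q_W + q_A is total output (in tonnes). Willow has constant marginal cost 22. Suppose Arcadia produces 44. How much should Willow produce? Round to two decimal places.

23.25

With the rival's output fixed at 44, Willow's profit is π_W = (203 - 2·44 - 2q_W)q_W - (22q_W) = (115 - 2q_W)q_W - (22q_W).
∂π_W/∂q_W = 93 - 4q_W = 0, so q_W = 93/4.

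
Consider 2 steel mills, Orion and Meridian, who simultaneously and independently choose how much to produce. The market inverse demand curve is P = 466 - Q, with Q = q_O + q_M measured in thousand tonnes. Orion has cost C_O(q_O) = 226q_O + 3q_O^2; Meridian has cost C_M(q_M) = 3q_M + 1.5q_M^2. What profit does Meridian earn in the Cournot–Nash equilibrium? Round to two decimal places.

19722.71

Orion's profit: π_O = (466 - Q)q_O - (226q_O + 3q_O²). Setting ∂π_O/∂q_O = 0: 240 - 8q_O - (q_M) = 0.
Meridian's profit: π_M = (466 - Q)q_M - (3q_M + (3/2)q_M²). Setting ∂π_M/∂q_M = 0: 463 - 5q_M - (q_O) = 0.
So q_O = (240 - q_M)/8 and q_M = (463 - q_O)/5.
Solving the pair: q_O = 737/39, q_M = 88.8205.
Price P = 466 - 107.7179 = 358.2821.
Meridian's profit: 358.2821·88.8205 - 3·88.8205 - (3/2)·88.8205² = 19722.7087.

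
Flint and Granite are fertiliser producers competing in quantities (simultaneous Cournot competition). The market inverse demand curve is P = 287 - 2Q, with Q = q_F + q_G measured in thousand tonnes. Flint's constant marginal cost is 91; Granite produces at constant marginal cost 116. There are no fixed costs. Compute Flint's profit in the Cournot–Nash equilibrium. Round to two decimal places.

2713.39

Flint's profit: π_F = (287 - 2Q)q_F - (91q_F). Setting ∂π_F/∂q_F = 0: 196 - 4q_F - 2(q_G) = 0.
Granite's first-order condition: 171 - 4q_G - 2(q_F) = 0.
Best responses: q_F = (196 - 2q_G)/4, q_G = (171 - 2q_F)/4.
Substituting one into the other gives q_F = 221/6 and q_G = 73/3.
Price P = 287 - 2·(367/6) = 494/3.
Flint's profit: (494/3 - 91)·(221/6) = 2713.3889.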